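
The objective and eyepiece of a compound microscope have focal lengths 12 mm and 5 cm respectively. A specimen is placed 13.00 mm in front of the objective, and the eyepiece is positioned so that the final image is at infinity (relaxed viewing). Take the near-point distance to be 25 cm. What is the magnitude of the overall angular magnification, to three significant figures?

Convert to cm: f_obj = 12 mm = 1.2 cm; d_o = 13.00 mm = 1.30 cm.
Objective: 1/d_i = 1/f_obj - 1/d_o = 1/1.2 - 1/1.30 = 0.06410 cm^-1, so d_i = 15.600 cm.
m_obj = -d_i/d_o = -15.600/1.30 = -12.000.
Eyepiece angular magnification (image at infinity): M_eye = D/f_e = 25/5 = 5.000.
Overall M = m_obj x M_eye = (-12.000)(5.000) = -60.00.
|M| = 60.00.

60.0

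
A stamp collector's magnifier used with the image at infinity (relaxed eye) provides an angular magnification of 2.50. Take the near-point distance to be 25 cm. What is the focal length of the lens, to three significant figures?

10.0 cm

For the image at infinity, M = D/f.
f = D/M = 25/2.5 = 10.000 cm.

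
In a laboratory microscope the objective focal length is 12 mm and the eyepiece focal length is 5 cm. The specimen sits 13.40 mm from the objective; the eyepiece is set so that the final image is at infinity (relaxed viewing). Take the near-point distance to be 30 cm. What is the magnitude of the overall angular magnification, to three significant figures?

Convert to cm: f_obj = 12 mm = 1.2 cm; d_o = 13.40 mm = 1.34 cm.
Objective: 1/d_i = 1/f_obj - 1/d_o = 1/1.2 - 1/1.34 = 0.08706 cm^-1, so d_i = 11.486 cm.
m_obj = -d_i/d_o = -11.486/1.34 = -8.571.
Eyepiece angular magnification (image at infinity): M_eye = D/f_e = 30/5 = 6.000.
Overall M = m_obj x M_eye = (-8.571)(6.000) = -51.43.
|M| = 51.43.

51.4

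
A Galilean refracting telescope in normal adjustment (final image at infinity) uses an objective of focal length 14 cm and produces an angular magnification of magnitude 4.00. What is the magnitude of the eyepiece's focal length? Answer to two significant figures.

3.5 cm

|M| = f_obj/|f_eye|, so |f_eye| = f_obj/|M| = 14/4.0 = 3.500 cm.
(The eyepiece is diverging, so its signed focal length is -3.500 cm.)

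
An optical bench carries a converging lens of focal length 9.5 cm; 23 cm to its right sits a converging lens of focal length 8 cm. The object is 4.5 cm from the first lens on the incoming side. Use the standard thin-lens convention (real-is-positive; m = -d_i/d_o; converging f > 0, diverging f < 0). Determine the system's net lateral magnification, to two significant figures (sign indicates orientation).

Lens 1: 1/d_i1 = 1/f_1 - 1/d_o1 = 1/9.5 - 1/4.5 = -0.11696 cm^-1, so d_i1 = -8.550 cm.
m_1 = -(-8.550)/4.5 = 1.9000.
The intermediate image is virtual, 8.550 cm to the left of lens 1, so d_o2 = L - d_i1 = 23 - (-8.550) = 31.550 cm.
Lens 2: 1/d_i2 = 1/f_2 - 1/d_o2 = 1/8 - 1/(31.550) = 0.09330 cm^-1, so d_i2 = 10.718 cm.
m_2 = -(10.718)/(31.550) = -0.3397.
Total m = m_1 x m_2 = (1.9000)(-0.3397) = -0.6454.

-0.65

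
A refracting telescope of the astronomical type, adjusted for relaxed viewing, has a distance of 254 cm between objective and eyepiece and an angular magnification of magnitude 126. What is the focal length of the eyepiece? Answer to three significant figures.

In normal adjustment the tube length equals f_obj + f_eye and |M| = f_obj/f_eye.
So f_obj = 126 f_eye and 126 f_eye + f_eye = 254 cm, giving f_eye = 254/127 = 2.000 cm and f_obj = 252.000 cm.

2.00 cm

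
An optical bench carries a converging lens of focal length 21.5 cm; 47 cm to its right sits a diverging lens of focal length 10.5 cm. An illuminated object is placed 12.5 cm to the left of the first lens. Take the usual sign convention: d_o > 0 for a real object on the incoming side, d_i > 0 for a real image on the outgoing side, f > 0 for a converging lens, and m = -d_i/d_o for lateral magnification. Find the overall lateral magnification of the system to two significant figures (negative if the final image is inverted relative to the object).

0.29

First lens: d_i1 = 1/(1/21.5 - 1/12.5) = -29.861 cm.
m_1 = -(-29.861)/12.5 = 2.3889.
The intermediate image is virtual, 29.861 cm to the left of lens 1, so d_o2 = L - d_i1 = 47 - (-29.861) = 76.861 cm.
Second lens: d_i2 = 1/(1/(-10.5) - 1/(76.861)) = -9.238 cm.
m_2 = -(-9.238)/(76.861) = 0.1202.
Overall magnification: m = m_1 m_2 = 0.2871.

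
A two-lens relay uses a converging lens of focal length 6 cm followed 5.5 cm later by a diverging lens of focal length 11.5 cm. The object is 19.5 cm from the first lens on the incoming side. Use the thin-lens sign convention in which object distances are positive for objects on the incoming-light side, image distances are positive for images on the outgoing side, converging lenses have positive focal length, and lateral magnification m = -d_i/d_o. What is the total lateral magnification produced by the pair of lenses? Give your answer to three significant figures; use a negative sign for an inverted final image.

Lens 1: 1/d_i1 = 1/f_1 - 1/d_o1 = 1/6 - 1/19.5 = 0.11538 cm^-1, so d_i1 = 8.667 cm.
m_1 = -(8.667)/19.5 = -0.4444.
Since 8.667 cm > 5.5 cm, the first image lies past the second lens and serves as a virtual object: d_o2 = L - d_i1 = -3.167 cm.
Lens 2: 1/d_i2 = 1/f_2 - 1/d_o2 = 1/(-11.5) - 1/(-3.167) = 0.22883 cm^-1, so d_i2 = 4.370 cm.
m_2 = -(4.370)/(-3.167) = 1.3800.
Overall magnification: m = m_1 m_2 = -0.6133.

-0.613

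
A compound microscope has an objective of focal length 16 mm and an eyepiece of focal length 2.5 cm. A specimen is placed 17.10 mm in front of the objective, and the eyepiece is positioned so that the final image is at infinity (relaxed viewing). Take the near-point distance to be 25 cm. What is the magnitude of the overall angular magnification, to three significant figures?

Convert to cm: f_obj = 16 mm = 1.6 cm; d_o = 17.10 mm = 1.71 cm.
Objective: 1/d_i = 1/f_obj - 1/d_o = 1/1.6 - 1/1.71 = 0.04020 cm^-1, so d_i = 24.873 cm.
m_obj = -d_i/d_o = -24.873/1.71 = -14.545.
Eyepiece angular magnification (image at infinity): M_eye = D/f_e = 25/2.5 = 10.000.
Overall M = m_obj x M_eye = (-14.545)(10.000) = -145.45.
|M| = 145.45.

145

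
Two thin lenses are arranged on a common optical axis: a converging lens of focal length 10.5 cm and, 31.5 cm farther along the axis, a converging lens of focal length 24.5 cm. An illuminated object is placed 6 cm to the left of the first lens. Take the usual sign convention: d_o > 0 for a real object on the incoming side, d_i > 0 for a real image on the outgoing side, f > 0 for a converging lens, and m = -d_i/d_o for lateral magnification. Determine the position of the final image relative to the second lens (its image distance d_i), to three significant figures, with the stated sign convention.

53.1 cm

Applying the thin-lens equation to the first lens, 1/10.5 = 1/6 + 1/d_i1, which gives d_i1 = -14.000 cm.
The intermediate image is virtual, 14.000 cm to the left of lens 1, so d_o2 = L - d_i1 = 31.5 - (-14.000) = 45.500 cm.
Applying the thin-lens equation again with f_2 = 24.5 cm and d_o2 = 45.500 cm gives d_i2 = 53.083 cm.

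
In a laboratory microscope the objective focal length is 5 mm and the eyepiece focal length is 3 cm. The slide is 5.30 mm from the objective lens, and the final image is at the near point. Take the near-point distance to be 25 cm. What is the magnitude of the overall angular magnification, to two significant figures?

Convert to cm: f_obj = 5 mm = 0.5 cm; d_o = 5.30 mm = 0.53 cm.
Objective: 1/d_i = 1/f_obj - 1/d_o = 1/0.5 - 1/0.53 = 0.11321 cm^-1, so d_i = 8.833 cm.
m_obj = -d_i/d_o = -8.833/0.53 = -16.667.
Eyepiece angular magnification (image at near point): M_eye = 1 + D/f_e = 1 + 25/3 = 9.333.
Overall M = m_obj x M_eye = (-16.667)(9.333) = -155.56.
|M| = 155.56.

160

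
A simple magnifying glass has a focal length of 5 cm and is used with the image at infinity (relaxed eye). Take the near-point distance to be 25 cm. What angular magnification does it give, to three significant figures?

5.00

M = D/f = 25/5 = 5.000.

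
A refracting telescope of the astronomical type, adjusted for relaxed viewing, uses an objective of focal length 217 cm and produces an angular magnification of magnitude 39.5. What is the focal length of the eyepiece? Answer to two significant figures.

|M| = f_obj/f_eye, so f_eye = f_obj/|M| = 217/39.5 = 5.494 cm.

5.5 cm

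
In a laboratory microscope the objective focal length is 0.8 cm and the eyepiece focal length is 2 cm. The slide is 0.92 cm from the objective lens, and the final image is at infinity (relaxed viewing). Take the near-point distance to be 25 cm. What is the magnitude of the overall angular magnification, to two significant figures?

Objective: 1/d_i = 1/f_obj - 1/d_o = 1/0.8 - 1/0.92 = 0.16304 cm^-1, so d_i = 6.133 cm.
m_obj = -d_i/d_o = -6.133/0.92 = -6.667.
Eyepiece angular magnification (image at infinity): M_eye = D/f_e = 25/2 = 12.500.
Overall M = m_obj x M_eye = (-6.667)(12.500) = -83.33.
|M| = 83.33.

83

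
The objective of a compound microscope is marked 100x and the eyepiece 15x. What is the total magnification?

The overall magnification of a compound microscope is the product of the objective and eyepiece magnifications:
M = M_obj x M_eye = 100 x 15 = 1500.

1500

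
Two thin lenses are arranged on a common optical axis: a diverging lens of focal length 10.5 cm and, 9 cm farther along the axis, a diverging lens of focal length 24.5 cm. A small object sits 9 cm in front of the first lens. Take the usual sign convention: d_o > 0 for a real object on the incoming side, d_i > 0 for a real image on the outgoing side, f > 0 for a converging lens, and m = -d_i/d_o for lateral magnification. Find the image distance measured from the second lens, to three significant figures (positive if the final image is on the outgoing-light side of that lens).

-8.85 cm

Applying the thin-lens equation to the first lens, 1/(-10.5) = 1/9 + 1/d_i1, which gives d_i1 = -4.846 cm.
With d_i1 < 0 the first image is virtual and lies on the object side; the object distance for lens 2 is d_o2 = 9 - (-4.846) = 13.846 cm.
Applying the thin-lens equation again with f_2 = -24.5 cm and d_o2 = 13.846 cm gives d_i2 = -8.847 cm.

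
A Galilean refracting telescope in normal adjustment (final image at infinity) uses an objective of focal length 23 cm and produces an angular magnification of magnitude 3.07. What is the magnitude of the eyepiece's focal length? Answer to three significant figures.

|M| = f_obj/|f_eye|, so |f_eye| = f_obj/|M| = 23/3.07 = 7.492 cm.
(The eyepiece is diverging, so its signed focal length is -7.492 cm.)

7.49 cm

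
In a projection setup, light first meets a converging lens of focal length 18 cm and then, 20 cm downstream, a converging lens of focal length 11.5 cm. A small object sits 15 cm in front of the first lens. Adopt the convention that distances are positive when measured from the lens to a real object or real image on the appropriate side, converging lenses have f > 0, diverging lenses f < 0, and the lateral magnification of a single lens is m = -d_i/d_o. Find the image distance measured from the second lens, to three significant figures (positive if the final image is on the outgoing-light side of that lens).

Lens 1: 1/d_i1 = 1/f_1 - 1/d_o1 = 1/18 - 1/15 = -0.01111 cm^-1, so d_i1 = -90.000 cm.
The intermediate image is virtual, 90.000 cm to the left of lens 1, so d_o2 = L - d_i1 = 20 - (-90.000) = 110.000 cm.
Lens 2: 1/d_i2 = 1/f_2 - 1/d_o2 = 1/11.5 - 1/(110.000) = 0.07787 cm^-1, so d_i2 = 12.843 cm.

12.8 cm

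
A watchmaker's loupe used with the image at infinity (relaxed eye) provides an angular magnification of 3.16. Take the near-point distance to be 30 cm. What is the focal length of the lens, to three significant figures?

For the image at infinity, M = D/f.
f = D/M = 30/3.16 = 9.494 cm.

9.49 cm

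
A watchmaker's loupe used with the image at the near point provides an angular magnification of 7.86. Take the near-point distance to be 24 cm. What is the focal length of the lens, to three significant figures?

3.50 cm

For the image at the near point, M = 1 + D/f.
f = D/(M - 1) = 24/(7.86 - 1) = 3.499 cm.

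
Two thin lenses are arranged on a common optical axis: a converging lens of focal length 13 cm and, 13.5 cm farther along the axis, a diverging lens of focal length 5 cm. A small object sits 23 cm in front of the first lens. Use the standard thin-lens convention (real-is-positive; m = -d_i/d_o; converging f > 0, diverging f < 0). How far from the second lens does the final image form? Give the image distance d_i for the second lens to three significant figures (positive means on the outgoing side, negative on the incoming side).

First lens: d_i1 = 1/(1/13 - 1/23) = 29.900 cm.
This image would form 29.900 cm past lens 1, i.e. 16.400 cm beyond lens 2, so it is a virtual object for lens 2: d_o2 = 13.5 - 29.900 = -16.400 cm.
Second lens: d_i2 = 1/(1/(-5) - 1/(-16.400)) = -7.193 cm.

-7.19 cm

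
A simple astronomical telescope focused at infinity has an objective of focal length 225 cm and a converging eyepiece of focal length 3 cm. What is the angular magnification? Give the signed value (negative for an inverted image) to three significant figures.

M = -f_obj/f_eye = -225/(3) = -75.000.

-75.0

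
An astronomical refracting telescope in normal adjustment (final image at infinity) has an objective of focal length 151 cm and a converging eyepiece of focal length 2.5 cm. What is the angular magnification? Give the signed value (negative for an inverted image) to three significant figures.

-60.4

M = -f_obj/f_eye = -151/(2.5) = -60.400.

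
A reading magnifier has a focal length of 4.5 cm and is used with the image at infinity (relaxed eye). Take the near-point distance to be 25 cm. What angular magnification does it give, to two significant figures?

5.6

M = D/f = 25/4.5 = 5.556.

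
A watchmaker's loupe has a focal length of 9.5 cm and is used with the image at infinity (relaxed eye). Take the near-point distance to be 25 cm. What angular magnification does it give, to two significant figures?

2.6

M = D/f = 25/9.5 = 2.632.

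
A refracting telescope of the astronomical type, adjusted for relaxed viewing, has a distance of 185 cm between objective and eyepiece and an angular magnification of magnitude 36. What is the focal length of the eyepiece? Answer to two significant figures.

5.0 cm

In normal adjustment the tube length equals f_obj + f_eye and |M| = f_obj/f_eye.
So f_obj = 36 f_eye and 36 f_eye + f_eye = 185 cm, giving f_eye = 185/37 = 5.000 cm and f_obj = 180.000 cm.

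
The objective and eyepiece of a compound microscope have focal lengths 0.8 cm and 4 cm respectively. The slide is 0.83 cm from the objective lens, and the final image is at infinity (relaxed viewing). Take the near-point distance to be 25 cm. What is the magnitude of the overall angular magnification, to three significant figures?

167

Objective: 1/d_i = 1/f_obj - 1/d_o = 1/0.8 - 1/0.83 = 0.04518 cm^-1, so d_i = 22.133 cm.
m_obj = -d_i/d_o = -22.133/0.83 = -26.667.
Eyepiece angular magnification (image at infinity): M_eye = D/f_e = 25/4 = 6.250.
Overall M = m_obj x M_eye = (-26.667)(6.250) = -166.67.
|M| = 166.67.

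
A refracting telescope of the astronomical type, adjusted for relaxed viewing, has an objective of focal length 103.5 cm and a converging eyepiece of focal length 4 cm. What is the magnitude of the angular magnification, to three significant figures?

25.9

|M| = f_obj/|f_eye| = 103.5/4 = 25.875.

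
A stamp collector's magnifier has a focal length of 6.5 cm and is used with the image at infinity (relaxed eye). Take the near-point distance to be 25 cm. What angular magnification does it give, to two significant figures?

M = D/f = 25/6.5 = 3.846.

3.8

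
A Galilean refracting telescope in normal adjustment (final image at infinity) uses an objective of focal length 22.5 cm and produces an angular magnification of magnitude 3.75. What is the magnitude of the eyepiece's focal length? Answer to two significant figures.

|M| = f_obj/|f_eye|, so |f_eye| = f_obj/|M| = 22.5/3.75 = 6.000 cm.
(The eyepiece is diverging, so its signed focal length is -6.000 cm.)

6.0 cm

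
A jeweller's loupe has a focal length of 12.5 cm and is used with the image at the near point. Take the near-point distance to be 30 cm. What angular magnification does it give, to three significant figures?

M = 1 + D/f = 1 + 30/12.5 = 3.400.

3.40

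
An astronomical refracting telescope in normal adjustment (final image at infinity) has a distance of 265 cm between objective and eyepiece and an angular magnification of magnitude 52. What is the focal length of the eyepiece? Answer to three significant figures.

In normal adjustment the tube length equals f_obj + f_eye and |M| = f_obj/f_eye.
So f_obj = 52 f_eye and 52 f_eye + f_eye = 265 cm, giving f_eye = 265/53 = 5.000 cm and f_obj = 260.000 cm.

5.00 cm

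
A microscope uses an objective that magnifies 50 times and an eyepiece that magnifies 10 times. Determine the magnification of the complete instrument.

The overall magnification of a compound microscope is the product of the objective and eyepiece magnifications:
M = M_obj x M_eye = 50 x 10 = 500.

500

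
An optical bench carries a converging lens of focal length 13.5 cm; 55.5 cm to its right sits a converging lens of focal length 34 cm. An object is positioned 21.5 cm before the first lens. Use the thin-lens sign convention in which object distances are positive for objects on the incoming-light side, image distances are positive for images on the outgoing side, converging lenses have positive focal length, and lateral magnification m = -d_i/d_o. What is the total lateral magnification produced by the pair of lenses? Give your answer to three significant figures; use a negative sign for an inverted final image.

First lens: d_i1 = 1/(1/13.5 - 1/21.5) = 36.281 cm.
m_1 = -(36.281)/21.5 = -1.6875.
The intermediate image is 36.281 cm to the right of lens 1, so d_o2 = L - d_i1 = 55.5 - 36.281 = 19.219 cm.
Second lens: d_i2 = 1/(1/34 - 1/(19.219)) = -44.207 cm.
m_2 = -(-44.207)/(19.219) = 2.3002.
The system's lateral magnification is m_1 m_2 = (-1.6875)(2.3002) = -3.8816.

-3.88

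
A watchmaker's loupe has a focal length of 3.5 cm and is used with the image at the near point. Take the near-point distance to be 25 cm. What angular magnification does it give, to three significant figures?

8.14

M = 1 + D/f = 1 + 25/3.5 = 8.143.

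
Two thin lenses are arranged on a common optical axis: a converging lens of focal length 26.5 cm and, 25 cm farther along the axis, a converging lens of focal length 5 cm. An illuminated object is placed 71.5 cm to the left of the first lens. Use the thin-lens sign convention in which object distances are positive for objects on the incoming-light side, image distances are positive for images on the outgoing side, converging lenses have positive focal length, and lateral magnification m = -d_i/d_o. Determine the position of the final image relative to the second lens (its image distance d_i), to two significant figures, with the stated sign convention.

3.9 cm

Applying the thin-lens equation to the first lens, 1/26.5 = 1/71.5 + 1/d_i1, which gives d_i1 = 42.106 cm.
Since 42.106 cm > 25 cm, the first image lies past the second lens and serves as a virtual object: d_o2 = L - d_i1 = -17.106 cm.
Applying the thin-lens equation again with f_2 = 5 cm and d_o2 = -17.106 cm gives d_i2 = 3.869 cm.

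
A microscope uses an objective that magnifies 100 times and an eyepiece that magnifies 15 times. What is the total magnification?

1500

The overall magnification of a compound microscope is the product of the objective and eyepiece magnifications:
M = M_obj x M_eye = 100 x 15 = 1500.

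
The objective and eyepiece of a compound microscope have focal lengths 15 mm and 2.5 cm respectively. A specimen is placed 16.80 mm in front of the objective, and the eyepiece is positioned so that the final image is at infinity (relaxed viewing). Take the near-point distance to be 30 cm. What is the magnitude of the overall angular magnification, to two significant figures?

100

Convert to cm: f_obj = 15 mm = 1.5 cm; d_o = 16.80 mm = 1.68 cm.
Objective: 1/d_i = 1/f_obj - 1/d_o = 1/1.5 - 1/1.68 = 0.07143 cm^-1, so d_i = 14.000 cm.
m_obj = -d_i/d_o = -14.000/1.68 = -8.333.
Eyepiece angular magnification (image at infinity): M_eye = D/f_e = 30/2.5 = 12.000.
Overall M = m_obj x M_eye = (-8.333)(12.000) = -100.00.
|M| = 100.00.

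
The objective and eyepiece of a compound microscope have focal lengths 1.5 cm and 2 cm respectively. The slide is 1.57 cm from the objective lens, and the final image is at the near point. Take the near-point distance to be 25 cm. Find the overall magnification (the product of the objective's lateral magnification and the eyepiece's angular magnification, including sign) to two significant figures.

Objective: 1/d_i = 1/f_obj - 1/d_o = 1/1.5 - 1/1.57 = 0.02972 cm^-1, so d_i = 33.643 cm.
m_obj = -d_i/d_o = -33.643/1.57 = -21.429.
Eyepiece angular magnification (image at near point): M_eye = 1 + D/f_e = 1 + 25/2 = 13.500.
Overall M = m_obj x M_eye = (-21.429)(13.500) = -289.29.

-290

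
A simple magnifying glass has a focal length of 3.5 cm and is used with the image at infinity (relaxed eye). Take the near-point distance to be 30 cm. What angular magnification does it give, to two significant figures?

M = D/f = 30/3.5 = 8.571.

8.6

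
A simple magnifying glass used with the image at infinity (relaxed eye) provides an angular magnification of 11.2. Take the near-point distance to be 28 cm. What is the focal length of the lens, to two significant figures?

2.5 cm

For the image at infinity, M = D/f.
f = D/M = 28/11.2 = 2.500 cm.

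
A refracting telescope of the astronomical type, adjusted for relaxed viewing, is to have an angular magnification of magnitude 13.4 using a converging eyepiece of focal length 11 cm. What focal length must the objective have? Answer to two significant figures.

150 cm

|M| = f_obj/|f_eye|, so f_obj = |M| x |f_eye| = 13.4 x 11 = 147.400 cm.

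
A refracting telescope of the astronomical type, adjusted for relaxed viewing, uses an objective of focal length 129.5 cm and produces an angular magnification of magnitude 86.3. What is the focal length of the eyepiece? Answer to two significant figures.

1.5 cm

|M| = f_obj/f_eye, so f_eye = f_obj/|M| = 129.5/86.3 = 1.501 cm.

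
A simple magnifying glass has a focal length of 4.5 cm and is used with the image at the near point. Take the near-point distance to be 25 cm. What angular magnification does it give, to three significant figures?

M = 1 + D/f = 1 + 25/4.5 = 6.556.

6.56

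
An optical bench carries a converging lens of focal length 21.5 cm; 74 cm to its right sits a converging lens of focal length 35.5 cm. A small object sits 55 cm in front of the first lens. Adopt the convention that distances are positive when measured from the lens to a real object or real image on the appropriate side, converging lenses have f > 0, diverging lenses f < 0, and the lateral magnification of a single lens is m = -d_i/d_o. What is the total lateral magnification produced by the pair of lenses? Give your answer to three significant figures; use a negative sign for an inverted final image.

First lens: d_i1 = 1/(1/21.5 - 1/55) = 35.299 cm.
m_1 = -(35.299)/55 = -0.6418.
That image sits 38.701 cm in front of the second lens, so d_o2 = 38.701 cm.
Second lens: d_i2 = 1/(1/35.5 - 1/(38.701)) = 429.145 cm.
m_2 = -(429.145)/(38.701) = -11.0886.
Overall magnification: m = m_1 m_2 = 7.1166.

7.12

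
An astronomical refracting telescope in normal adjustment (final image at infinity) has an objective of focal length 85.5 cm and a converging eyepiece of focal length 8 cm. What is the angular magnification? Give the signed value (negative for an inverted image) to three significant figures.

-10.7

M = -f_obj/f_eye = -85.5/(8) = -10.688.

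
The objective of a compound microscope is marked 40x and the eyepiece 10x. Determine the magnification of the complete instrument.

400

The overall magnification of a compound microscope is the product of the objective and eyepiece magnifications:
M = M_obj x M_eye = 40 x 10 = 400.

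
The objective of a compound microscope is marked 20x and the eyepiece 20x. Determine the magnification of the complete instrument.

The overall magnification of a compound microscope is the product of the objective and eyepiece magnifications:
M = M_obj x M_eye = 20 x 20 = 400.

400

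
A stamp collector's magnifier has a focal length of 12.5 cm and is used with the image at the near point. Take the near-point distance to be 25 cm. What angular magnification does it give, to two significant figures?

3.0

M = 1 + D/f = 1 + 25/12.5 = 3.000.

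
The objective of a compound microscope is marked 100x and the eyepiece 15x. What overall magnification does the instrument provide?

1500

The overall magnification of a compound microscope is the product of the objective and eyepiece magnifications:
M = M_obj x M_eye = 100 x 15 = 1500.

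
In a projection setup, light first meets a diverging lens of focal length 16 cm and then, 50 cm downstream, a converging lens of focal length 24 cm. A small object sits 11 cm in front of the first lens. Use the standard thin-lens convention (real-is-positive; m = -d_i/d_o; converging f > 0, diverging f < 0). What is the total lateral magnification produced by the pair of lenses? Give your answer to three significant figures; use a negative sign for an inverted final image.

Applying the thin-lens equation to the first lens, 1/(-16) = 1/11 + 1/d_i1, which gives d_i1 = -6.519 cm.
Its lateral magnification is m_1 = -d_i1/d_o1 = -(-6.519)/11 = 0.5926.
With d_i1 < 0 the first image is virtual and lies on the object side; the object distance for lens 2 is d_o2 = 50 - (-6.519) = 56.519 cm.
Applying the thin-lens equation again with f_2 = 24 cm and d_o2 = 56.519 cm gives d_i2 = 41.713 cm.
m_2 = -(41.713)/(56.519) = -0.7380.
Overall magnification: m = m_1 m_2 = -0.4374.

-0.437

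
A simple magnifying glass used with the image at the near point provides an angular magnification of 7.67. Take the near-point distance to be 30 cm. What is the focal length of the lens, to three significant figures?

4.50 cm

For the image at the near point, M = 1 + D/f.
f = D/(M - 1) = 30/(7.67 - 1) = 4.498 cm.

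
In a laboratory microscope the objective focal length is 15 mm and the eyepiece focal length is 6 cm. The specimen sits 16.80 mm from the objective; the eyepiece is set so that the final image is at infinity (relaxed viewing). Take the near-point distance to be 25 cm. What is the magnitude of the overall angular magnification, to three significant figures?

34.7

Convert to cm: f_obj = 15 mm = 1.5 cm; d_o = 16.80 mm = 1.68 cm.
Objective: 1/d_i = 1/f_obj - 1/d_o = 1/1.5 - 1/1.68 = 0.07143 cm^-1, so d_i = 14.000 cm.
m_obj = -d_i/d_o = -14.000/1.68 = -8.333.
Eyepiece angular magnification (image at infinity): M_eye = D/f_e = 25/6 = 4.167.
Overall M = m_obj x M_eye = (-8.333)(4.167) = -34.72.
|M| = 34.72.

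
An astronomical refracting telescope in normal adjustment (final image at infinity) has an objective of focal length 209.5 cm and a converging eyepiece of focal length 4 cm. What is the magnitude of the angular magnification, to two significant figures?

|M| = f_obj/|f_eye| = 209.5/4 = 52.375.

52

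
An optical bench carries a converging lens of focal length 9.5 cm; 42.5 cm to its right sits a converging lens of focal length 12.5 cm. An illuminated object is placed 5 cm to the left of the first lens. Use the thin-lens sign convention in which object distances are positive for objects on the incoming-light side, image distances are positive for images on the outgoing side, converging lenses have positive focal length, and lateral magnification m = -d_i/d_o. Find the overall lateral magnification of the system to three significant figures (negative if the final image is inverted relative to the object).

-0.651

Applying the thin-lens equation to the first lens, 1/9.5 = 1/5 + 1/d_i1, which gives d_i1 = -10.556 cm.
Its lateral magnification is m_1 = -d_i1/d_o1 = -(-10.556)/5 = 2.1111.
The intermediate image is virtual, 10.556 cm to the left of lens 1, so d_o2 = L - d_i1 = 42.5 - (-10.556) = 53.056 cm.
Applying the thin-lens equation again with f_2 = 12.5 cm and d_o2 = 53.056 cm gives d_i2 = 16.353 cm.
m_2 = -(16.353)/(53.056) = -0.3082.
Total m = m_1 x m_2 = (2.1111)(-0.3082) = -0.6507.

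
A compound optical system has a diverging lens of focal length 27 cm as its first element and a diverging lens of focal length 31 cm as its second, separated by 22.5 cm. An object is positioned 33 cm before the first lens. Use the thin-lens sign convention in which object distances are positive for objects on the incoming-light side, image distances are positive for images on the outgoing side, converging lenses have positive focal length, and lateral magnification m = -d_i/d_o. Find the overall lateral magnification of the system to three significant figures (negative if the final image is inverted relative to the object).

First lens: d_i1 = 1/(1/(-27) - 1/33) = -14.850 cm.
m_1 = -(-14.850)/33 = 0.4500.
The intermediate image is virtual, 14.850 cm to the left of lens 1, so d_o2 = L - d_i1 = 22.5 - (-14.850) = 37.350 cm.
Second lens: d_i2 = 1/(1/(-31) - 1/(37.350)) = -16.940 cm.
m_2 = -(-16.940)/(37.350) = 0.4535.
The system's lateral magnification is m_1 m_2 = (0.4500)(0.4535) = 0.2041.

0.204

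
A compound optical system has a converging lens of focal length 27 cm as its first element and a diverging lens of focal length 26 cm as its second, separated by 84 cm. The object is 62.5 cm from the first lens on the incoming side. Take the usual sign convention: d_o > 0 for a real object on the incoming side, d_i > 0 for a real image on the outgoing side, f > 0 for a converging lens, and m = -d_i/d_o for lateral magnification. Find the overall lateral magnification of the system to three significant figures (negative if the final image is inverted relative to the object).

Applying the thin-lens equation to the first lens, 1/27 = 1/62.5 + 1/d_i1, which gives d_i1 = 47.535 cm.
Its lateral magnification is m_1 = -d_i1/d_o1 = -(47.535)/62.5 = -0.7606.
The intermediate image is 47.535 cm to the right of lens 1, so d_o2 = L - d_i1 = 84 - 47.535 = 36.465 cm.
Applying the thin-lens equation again with f_2 = -26 cm and d_o2 = 36.465 cm gives d_i2 = -15.178 cm.
m_2 = -(-15.178)/(36.465) = 0.4162.
Overall magnification: m = m_1 m_2 = -0.3166.

-0.317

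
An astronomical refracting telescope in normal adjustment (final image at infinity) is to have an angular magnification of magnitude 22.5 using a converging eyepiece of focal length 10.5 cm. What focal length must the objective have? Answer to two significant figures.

|M| = f_obj/|f_eye|, so f_obj = |M| x |f_eye| = 22.5 x 10.5 = 236.250 cm.

240 cm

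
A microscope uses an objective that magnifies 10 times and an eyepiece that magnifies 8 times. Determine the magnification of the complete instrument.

80

The overall magnification of a compound microscope is the product of the objective and eyepiece magnifications:
M = M_obj x M_eye = 10 x 8 = 80.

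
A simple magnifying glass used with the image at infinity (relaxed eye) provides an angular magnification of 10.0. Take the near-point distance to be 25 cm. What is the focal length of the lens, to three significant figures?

For the image at infinity, M = D/f.
f = D/M = 25/10.0 = 2.500 cm.

2.50 cm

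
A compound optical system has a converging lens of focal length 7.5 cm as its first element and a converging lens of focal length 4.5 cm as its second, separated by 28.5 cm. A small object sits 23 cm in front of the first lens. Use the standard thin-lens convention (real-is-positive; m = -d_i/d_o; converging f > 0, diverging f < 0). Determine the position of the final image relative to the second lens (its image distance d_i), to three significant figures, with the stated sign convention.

6.07 cm

First lens: d_i1 = 1/(1/7.5 - 1/23) = 11.129 cm.
The intermediate image is 11.129 cm to the right of lens 1, so d_o2 = L - d_i1 = 28.5 - 11.129 = 17.371 cm.
Second lens: d_i2 = 1/(1/4.5 - 1/(17.371)) = 6.073 cm.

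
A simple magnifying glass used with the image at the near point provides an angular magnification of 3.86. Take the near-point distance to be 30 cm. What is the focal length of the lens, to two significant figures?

For the image at the near point, M = 1 + D/f.
f = D/(M - 1) = 30/(3.86 - 1) = 10.490 cm.

10 cm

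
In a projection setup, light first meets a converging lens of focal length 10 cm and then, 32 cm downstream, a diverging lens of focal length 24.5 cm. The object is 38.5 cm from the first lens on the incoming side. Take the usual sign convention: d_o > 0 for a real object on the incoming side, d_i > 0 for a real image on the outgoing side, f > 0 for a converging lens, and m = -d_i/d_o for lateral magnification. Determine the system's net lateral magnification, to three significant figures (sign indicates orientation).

-0.200

Lens 1: 1/d_i1 = 1/f_1 - 1/d_o1 = 1/10 - 1/38.5 = 0.07403 cm^-1, so d_i1 = 13.509 cm.
m_1 = -(13.509)/38.5 = -0.3509.
The intermediate image is 13.509 cm to the right of lens 1, so d_o2 = L - d_i1 = 32 - 13.509 = 18.491 cm.
Lens 2: 1/d_i2 = 1/f_2 - 1/d_o2 = 1/(-24.5) - 1/(18.491) = -0.09490 cm^-1, so d_i2 = -10.538 cm.
m_2 = -(-10.538)/(18.491) = 0.5699.
Total m = m_1 x m_2 = (-0.3509)(0.5699) = -0.2000.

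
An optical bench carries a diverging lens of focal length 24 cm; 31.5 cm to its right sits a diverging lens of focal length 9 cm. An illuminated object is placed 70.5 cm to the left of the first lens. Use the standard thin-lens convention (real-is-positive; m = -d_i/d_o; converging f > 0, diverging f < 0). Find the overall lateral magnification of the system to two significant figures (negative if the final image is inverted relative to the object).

Applying the thin-lens equation to the first lens, 1/(-24) = 1/70.5 + 1/d_i1, which gives d_i1 = -17.905 cm.
Its lateral magnification is m_1 = -d_i1/d_o1 = -(-17.905)/70.5 = 0.2540.
The intermediate image is virtual, 17.905 cm to the left of lens 1, so d_o2 = L - d_i1 = 31.5 - (-17.905) = 49.405 cm.
Applying the thin-lens equation again with f_2 = -9 cm and d_o2 = 49.405 cm gives d_i2 = -7.613 cm.
m_2 = -(-7.613)/(49.405) = 0.1541.
Overall magnification: m = m_1 m_2 = 0.0391.

0.039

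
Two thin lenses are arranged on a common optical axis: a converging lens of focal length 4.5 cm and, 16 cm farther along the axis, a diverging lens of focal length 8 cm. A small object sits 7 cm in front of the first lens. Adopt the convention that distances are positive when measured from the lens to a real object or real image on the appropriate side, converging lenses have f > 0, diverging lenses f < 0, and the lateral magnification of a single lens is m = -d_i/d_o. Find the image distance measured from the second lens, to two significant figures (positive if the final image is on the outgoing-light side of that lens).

-2.4 cm

Lens 1: 1/d_i1 = 1/f_1 - 1/d_o1 = 1/4.5 - 1/7 = 0.07937 cm^-1, so d_i1 = 12.600 cm.
The intermediate image is 12.600 cm to the right of lens 1, so d_o2 = L - d_i1 = 16 - 12.600 = 3.400 cm.
Lens 2: 1/d_i2 = 1/f_2 - 1/d_o2 = 1/(-8) - 1/(3.400) = -0.41912 cm^-1, so d_i2 = -2.386 cm.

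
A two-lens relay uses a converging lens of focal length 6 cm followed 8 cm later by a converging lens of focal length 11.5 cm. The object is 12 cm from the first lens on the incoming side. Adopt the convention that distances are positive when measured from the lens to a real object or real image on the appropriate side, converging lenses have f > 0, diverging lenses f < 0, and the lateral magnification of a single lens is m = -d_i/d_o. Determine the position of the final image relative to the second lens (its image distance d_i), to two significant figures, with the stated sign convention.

3.0 cm

Applying the thin-lens equation to the first lens, 1/6 = 1/12 + 1/d_i1, which gives d_i1 = 12.000 cm.
This image would form 12.000 cm past lens 1, i.e. 4.000 cm beyond lens 2, so it is a virtual object for lens 2: d_o2 = 8 - 12.000 = -4.000 cm.
Applying the thin-lens equation again with f_2 = 11.5 cm and d_o2 = -4.000 cm gives d_i2 = 2.968 cm.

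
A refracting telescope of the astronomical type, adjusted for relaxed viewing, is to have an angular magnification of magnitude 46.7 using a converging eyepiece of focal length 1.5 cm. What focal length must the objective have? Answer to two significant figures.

|M| = f_obj/|f_eye|, so f_obj = |M| x |f_eye| = 46.7 x 1.5 = 70.050 cm.

70 cm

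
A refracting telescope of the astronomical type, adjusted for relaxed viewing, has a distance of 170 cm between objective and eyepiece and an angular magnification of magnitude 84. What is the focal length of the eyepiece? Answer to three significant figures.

2.00 cm

In normal adjustment the tube length equals f_obj + f_eye and |M| = f_obj/f_eye.
So f_obj = 84 f_eye and 84 f_eye + f_eye = 170 cm, giving f_eye = 170/85 = 2.000 cm and f_obj = 168.000 cm.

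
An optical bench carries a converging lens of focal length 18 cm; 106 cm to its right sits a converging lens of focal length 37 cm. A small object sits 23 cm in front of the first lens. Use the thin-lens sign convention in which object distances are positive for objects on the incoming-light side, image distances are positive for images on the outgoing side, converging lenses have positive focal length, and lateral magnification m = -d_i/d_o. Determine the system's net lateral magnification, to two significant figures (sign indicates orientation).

-9.7

First lens: d_i1 = 1/(1/18 - 1/23) = 82.800 cm.
m_1 = -(82.800)/23 = -3.6000.
The intermediate image is 82.800 cm to the right of lens 1, so d_o2 = L - d_i1 = 106 - 82.800 = 23.200 cm.
Second lens: d_i2 = 1/(1/37 - 1/(23.200)) = -62.203 cm.
m_2 = -(-62.203)/(23.200) = 2.6812.
Overall magnification: m = m_1 m_2 = -9.6522.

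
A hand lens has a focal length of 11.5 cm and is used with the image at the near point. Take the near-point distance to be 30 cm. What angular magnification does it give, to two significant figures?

3.6

M = 1 + D/f = 1 + 30/11.5 = 3.609.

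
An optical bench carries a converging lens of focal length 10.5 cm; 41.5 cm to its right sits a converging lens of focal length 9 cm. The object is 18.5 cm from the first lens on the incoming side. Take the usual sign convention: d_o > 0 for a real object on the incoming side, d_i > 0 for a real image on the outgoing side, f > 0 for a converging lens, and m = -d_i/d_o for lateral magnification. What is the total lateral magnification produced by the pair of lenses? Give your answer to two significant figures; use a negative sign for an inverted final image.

1.4

First lens: d_i1 = 1/(1/10.5 - 1/18.5) = 24.281 cm.
m_1 = -(24.281)/18.5 = -1.3125.
That image sits 17.219 cm in front of the second lens, so d_o2 = 17.219 cm.
Second lens: d_i2 = 1/(1/9 - 1/(17.219)) = 18.856 cm.
m_2 = -(18.856)/(17.219) = -1.0951.
The system's lateral magnification is m_1 m_2 = (-1.3125)(-1.0951) = 1.4373.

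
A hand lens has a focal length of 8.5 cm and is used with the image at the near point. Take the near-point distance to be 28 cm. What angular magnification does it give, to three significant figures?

M = 1 + D/f = 1 + 28/8.5 = 4.294.

4.29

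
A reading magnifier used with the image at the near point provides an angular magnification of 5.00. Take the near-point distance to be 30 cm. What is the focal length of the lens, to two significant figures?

7.5 cm

For the image at the near point, M = 1 + D/f.
f = D/(M - 1) = 30/(5.0 - 1) = 7.500 cm.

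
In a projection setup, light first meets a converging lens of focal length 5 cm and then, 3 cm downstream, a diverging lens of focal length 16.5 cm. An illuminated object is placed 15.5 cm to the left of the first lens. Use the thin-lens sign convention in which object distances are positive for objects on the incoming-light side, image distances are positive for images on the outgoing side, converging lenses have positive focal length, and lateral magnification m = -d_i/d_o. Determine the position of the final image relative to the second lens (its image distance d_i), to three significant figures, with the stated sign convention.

5.96 cm

Lens 1: 1/d_i1 = 1/f_1 - 1/d_o1 = 1/5 - 1/15.5 = 0.13548 cm^-1, so d_i1 = 7.381 cm.
Since 7.381 cm > 3 cm, the first image lies past the second lens and serves as a virtual object: d_o2 = L - d_i1 = -4.381 cm.
Lens 2: 1/d_i2 = 1/f_2 - 1/d_o2 = 1/(-16.5) - 1/(-4.381) = 0.16765 cm^-1, so d_i2 = 5.965 cm.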